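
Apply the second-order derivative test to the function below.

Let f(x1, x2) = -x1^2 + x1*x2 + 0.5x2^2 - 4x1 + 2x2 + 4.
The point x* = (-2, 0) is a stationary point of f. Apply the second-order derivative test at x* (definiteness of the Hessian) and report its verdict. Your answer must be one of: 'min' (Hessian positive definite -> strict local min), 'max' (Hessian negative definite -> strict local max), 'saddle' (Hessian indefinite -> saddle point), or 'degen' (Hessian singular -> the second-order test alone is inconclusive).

Compute the Hessian H = grad^2 f:
  H = [[-2, 1], [1, 1]]
Verify stationarity: grad f(x*) = H x* + g = (0, 0).
Eigenvalues of H: -2.3028, 1.3028.
Eigenvalues have mixed signs, so H is indefinite -> x* is a saddle point.

saddle


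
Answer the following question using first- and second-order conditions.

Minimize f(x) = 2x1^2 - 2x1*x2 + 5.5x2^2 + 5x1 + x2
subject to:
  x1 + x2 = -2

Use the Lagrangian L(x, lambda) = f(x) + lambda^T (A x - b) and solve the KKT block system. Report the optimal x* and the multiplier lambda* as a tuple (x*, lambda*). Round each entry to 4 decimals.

Form the Lagrangian:
  L(x, lambda) = (1/2) x^T Q x + c^T x + lambda^T (A x - b)
Stationarity (grad_x L = 0): Q x + c + A^T lambda = 0.
Primal feasibility: A x = b.

This gives the KKT block system:
  [ Q   A^T ] [ x     ]   [-c ]
  [ A    0  ] [ lambda ] = [ b ]

Solving the linear system:
  x*      = (-1.5789, -0.4211)
  lambda* = (0.4737)
  f(x*)   = -3.6842

x* = (-1.5789, -0.4211), lambda* = (0.4737)


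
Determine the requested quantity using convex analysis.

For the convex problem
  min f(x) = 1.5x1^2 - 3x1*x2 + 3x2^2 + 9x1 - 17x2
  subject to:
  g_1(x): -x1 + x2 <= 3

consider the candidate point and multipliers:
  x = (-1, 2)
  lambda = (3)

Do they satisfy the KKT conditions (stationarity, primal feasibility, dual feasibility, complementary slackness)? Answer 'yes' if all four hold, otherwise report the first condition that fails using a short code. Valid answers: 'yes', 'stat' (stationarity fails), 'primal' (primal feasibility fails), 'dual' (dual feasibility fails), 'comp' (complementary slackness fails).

Gradient of f: grad f(x) = Q x + c = (0, -2)
Constraint values g_i(x) = a_i^T x - b_i:
  g_1((-1, 2)) = 0
Stationarity residual: grad f(x) + sum_i lambda_i a_i = (-3, 1)
  -> stationarity FAILS
Primal feasibility (all g_i <= 0): OK
Dual feasibility (all lambda_i >= 0): OK
Complementary slackness (lambda_i * g_i(x) = 0 for all i): OK

Verdict: the first failing condition is stationarity -> stat.

stat


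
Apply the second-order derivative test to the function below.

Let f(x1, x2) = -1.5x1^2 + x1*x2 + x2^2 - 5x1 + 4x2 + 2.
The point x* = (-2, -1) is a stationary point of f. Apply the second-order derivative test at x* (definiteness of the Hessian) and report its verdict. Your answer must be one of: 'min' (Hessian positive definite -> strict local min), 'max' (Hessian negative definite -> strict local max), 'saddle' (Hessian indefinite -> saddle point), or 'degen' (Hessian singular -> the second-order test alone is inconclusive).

Compute the Hessian H = grad^2 f:
  H = [[-3, 1], [1, 2]]
Verify stationarity: grad f(x*) = H x* + g = (0, 0).
Eigenvalues of H: -3.1926, 2.1926.
Eigenvalues have mixed signs, so H is indefinite -> x* is a saddle point.

saddle


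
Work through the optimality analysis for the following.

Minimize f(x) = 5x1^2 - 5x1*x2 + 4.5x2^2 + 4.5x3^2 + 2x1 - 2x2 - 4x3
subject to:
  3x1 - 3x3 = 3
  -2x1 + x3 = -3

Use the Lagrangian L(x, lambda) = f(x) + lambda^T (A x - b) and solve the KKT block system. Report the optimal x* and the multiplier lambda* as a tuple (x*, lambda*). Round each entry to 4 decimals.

Form the Lagrangian:
  L(x, lambda) = (1/2) x^T Q x + c^T x + lambda^T (A x - b)
Stationarity (grad_x L = 0): Q x + c + A^T lambda = 0.
Primal feasibility: A x = b.

This gives the KKT block system:
  [ Q   A^T ] [ x     ]   [-c ]
  [ A    0  ] [ lambda ] = [ b ]

Solving the linear system:
  x*      = (2, 1.3333, 1)
  lambda* = (8.4444, 20.3333)
  f(x*)   = 16.5

x* = (2, 1.3333, 1), lambda* = (8.4444, 20.3333)


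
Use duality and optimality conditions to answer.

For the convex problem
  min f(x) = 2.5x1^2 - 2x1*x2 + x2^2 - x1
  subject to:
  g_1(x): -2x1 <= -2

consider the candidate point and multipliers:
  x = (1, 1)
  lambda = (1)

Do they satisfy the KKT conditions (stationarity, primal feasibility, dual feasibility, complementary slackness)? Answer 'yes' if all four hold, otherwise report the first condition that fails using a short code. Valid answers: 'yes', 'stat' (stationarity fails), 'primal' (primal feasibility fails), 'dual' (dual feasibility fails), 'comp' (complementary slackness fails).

Gradient of f: grad f(x) = Q x + c = (2, 0)
Constraint values g_i(x) = a_i^T x - b_i:
  g_1((1, 1)) = 0
Stationarity residual: grad f(x) + sum_i lambda_i a_i = (0, 0)
  -> stationarity OK
Primal feasibility (all g_i <= 0): OK
Dual feasibility (all lambda_i >= 0): OK
Complementary slackness (lambda_i * g_i(x) = 0 for all i): OK

Verdict: yes, KKT holds.

yes


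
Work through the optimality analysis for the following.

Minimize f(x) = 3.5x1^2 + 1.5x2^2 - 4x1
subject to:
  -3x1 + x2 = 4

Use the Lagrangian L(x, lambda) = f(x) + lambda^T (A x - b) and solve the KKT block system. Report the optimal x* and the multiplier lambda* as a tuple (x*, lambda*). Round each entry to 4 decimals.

Form the Lagrangian:
  L(x, lambda) = (1/2) x^T Q x + c^T x + lambda^T (A x - b)
Stationarity (grad_x L = 0): Q x + c + A^T lambda = 0.
Primal feasibility: A x = b.

This gives the KKT block system:
  [ Q   A^T ] [ x     ]   [-c ]
  [ A    0  ] [ lambda ] = [ b ]

Solving the linear system:
  x*      = (-0.9412, 1.1765)
  lambda* = (-3.5294)
  f(x*)   = 8.9412

x* = (-0.9412, 1.1765), lambda* = (-3.5294)


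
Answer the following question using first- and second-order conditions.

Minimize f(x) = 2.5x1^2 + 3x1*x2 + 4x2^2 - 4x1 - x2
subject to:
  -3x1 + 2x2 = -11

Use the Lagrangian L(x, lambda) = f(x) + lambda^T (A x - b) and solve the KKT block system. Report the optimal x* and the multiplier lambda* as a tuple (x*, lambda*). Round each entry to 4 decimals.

Form the Lagrangian:
  L(x, lambda) = (1/2) x^T Q x + c^T x + lambda^T (A x - b)
Stationarity (grad_x L = 0): Q x + c + A^T lambda = 0.
Primal feasibility: A x = b.

This gives the KKT block system:
  [ Q   A^T ] [ x     ]   [-c ]
  [ A    0  ] [ lambda ] = [ b ]

Solving the linear system:
  x*      = (2.75, -1.375)
  lambda* = (1.875)
  f(x*)   = 5.5

x* = (2.75, -1.375), lambda* = (1.875)


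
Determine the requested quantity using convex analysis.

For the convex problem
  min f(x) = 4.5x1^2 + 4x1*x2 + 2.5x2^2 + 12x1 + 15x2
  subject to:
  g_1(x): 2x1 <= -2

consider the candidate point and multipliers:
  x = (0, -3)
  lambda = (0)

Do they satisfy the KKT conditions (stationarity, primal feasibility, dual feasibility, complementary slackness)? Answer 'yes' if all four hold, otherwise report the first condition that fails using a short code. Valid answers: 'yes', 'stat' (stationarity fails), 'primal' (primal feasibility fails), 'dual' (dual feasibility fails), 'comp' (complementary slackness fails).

Gradient of f: grad f(x) = Q x + c = (0, 0)
Constraint values g_i(x) = a_i^T x - b_i:
  g_1((0, -3)) = 2
Stationarity residual: grad f(x) + sum_i lambda_i a_i = (0, 0)
  -> stationarity OK
Primal feasibility (all g_i <= 0): FAILS
Dual feasibility (all lambda_i >= 0): OK
Complementary slackness (lambda_i * g_i(x) = 0 for all i): OK

Verdict: the first failing condition is primal_feasibility -> primal.

primal


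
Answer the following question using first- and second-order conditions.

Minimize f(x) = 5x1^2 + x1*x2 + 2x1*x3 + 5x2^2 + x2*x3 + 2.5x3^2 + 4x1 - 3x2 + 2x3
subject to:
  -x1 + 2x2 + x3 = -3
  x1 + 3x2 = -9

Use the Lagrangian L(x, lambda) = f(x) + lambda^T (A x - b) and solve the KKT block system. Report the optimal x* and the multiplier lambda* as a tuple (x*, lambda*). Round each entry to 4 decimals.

Form the Lagrangian:
  L(x, lambda) = (1/2) x^T Q x + c^T x + lambda^T (A x - b)
Stationarity (grad_x L = 0): Q x + c + A^T lambda = 0.
Primal feasibility: A x = b.

This gives the KKT block system:
  [ Q   A^T ] [ x     ]   [-c ]
  [ A    0  ] [ lambda ] = [ b ]

Solving the linear system:
  x*      = (-1.3494, -2.5502, 0.7509)
  lambda* = (-0.5056, 10.0372)
  f(x*)   = 46.2862

x* = (-1.3494, -2.5502, 0.7509), lambda* = (-0.5056, 10.0372)


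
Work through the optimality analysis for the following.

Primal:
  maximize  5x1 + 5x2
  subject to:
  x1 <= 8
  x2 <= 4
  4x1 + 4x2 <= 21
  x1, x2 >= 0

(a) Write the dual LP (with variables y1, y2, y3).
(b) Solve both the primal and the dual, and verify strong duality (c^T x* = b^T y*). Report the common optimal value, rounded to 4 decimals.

The standard primal-dual pair for 'max c^T x s.t. A x <= b, x >= 0' is:
  Dual:  min b^T y  s.t.  A^T y >= c,  y >= 0.

So the dual LP is:
  minimize  8y1 + 4y2 + 21y3
  subject to:
    y1 + 4y3 >= 5
    y2 + 4y3 >= 5
    y1, y2, y3 >= 0

Solving the primal: x* = (5.25, 0).
  primal value c^T x* = 26.25.
Solving the dual: y* = (0, 0, 1.25).
  dual value b^T y* = 26.25.
Strong duality: c^T x* = b^T y*. Confirmed.

26.25


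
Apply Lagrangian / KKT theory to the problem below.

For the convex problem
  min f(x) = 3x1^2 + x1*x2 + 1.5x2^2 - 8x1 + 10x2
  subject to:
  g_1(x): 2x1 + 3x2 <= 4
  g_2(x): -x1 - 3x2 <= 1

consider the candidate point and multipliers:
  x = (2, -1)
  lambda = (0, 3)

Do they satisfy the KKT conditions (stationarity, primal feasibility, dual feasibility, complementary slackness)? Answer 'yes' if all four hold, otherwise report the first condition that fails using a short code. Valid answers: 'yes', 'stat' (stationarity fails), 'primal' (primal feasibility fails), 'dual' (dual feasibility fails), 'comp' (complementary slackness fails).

Gradient of f: grad f(x) = Q x + c = (3, 9)
Constraint values g_i(x) = a_i^T x - b_i:
  g_1((2, -1)) = -3
  g_2((2, -1)) = 0
Stationarity residual: grad f(x) + sum_i lambda_i a_i = (0, 0)
  -> stationarity OK
Primal feasibility (all g_i <= 0): OK
Dual feasibility (all lambda_i >= 0): OK
Complementary slackness (lambda_i * g_i(x) = 0 for all i): OK

Verdict: yes, KKT holds.

yes


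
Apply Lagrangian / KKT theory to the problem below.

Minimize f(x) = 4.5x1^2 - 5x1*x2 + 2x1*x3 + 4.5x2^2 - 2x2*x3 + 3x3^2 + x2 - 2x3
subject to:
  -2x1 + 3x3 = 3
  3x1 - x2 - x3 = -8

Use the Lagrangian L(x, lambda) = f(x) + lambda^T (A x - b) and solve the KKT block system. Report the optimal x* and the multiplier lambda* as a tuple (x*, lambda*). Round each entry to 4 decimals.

Form the Lagrangian:
  L(x, lambda) = (1/2) x^T Q x + c^T x + lambda^T (A x - b)
Stationarity (grad_x L = 0): Q x + c + A^T lambda = 0.
Primal feasibility: A x = b.

This gives the KKT block system:
  [ Q   A^T ] [ x     ]   [-c ]
  [ A    0  ] [ lambda ] = [ b ]

Solving the linear system:
  x*      = (-3.1086, -0.2533, -1.0724)
  lambda* = (10.1842, 16.4079)
  f(x*)   = 51.301

x* = (-3.1086, -0.2533, -1.0724), lambda* = (10.1842, 16.4079)


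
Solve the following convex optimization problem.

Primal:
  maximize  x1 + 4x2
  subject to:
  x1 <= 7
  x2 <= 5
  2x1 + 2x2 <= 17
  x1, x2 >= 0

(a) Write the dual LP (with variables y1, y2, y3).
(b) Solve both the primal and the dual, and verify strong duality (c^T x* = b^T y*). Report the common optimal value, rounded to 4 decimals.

The standard primal-dual pair for 'max c^T x s.t. A x <= b, x >= 0' is:
  Dual:  min b^T y  s.t.  A^T y >= c,  y >= 0.

So the dual LP is:
  minimize  7y1 + 5y2 + 17y3
  subject to:
    y1 + 2y3 >= 1
    y2 + 2y3 >= 4
    y1, y2, y3 >= 0

Solving the primal: x* = (3.5, 5).
  primal value c^T x* = 23.5.
Solving the dual: y* = (0, 3, 0.5).
  dual value b^T y* = 23.5.
Strong duality: c^T x* = b^T y*. Confirmed.

23.5


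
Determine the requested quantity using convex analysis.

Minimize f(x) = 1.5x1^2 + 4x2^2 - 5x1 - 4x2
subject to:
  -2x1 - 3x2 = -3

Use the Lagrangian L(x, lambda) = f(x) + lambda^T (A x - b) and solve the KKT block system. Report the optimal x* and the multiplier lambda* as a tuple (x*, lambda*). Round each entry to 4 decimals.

Form the Lagrangian:
  L(x, lambda) = (1/2) x^T Q x + c^T x + lambda^T (A x - b)
Stationarity (grad_x L = 0): Q x + c + A^T lambda = 0.
Primal feasibility: A x = b.

This gives the KKT block system:
  [ Q   A^T ] [ x     ]   [-c ]
  [ A    0  ] [ lambda ] = [ b ]

Solving the linear system:
  x*      = (1.1695, 0.2203)
  lambda* = (-0.7458)
  f(x*)   = -4.4831

x* = (1.1695, 0.2203), lambda* = (-0.7458)


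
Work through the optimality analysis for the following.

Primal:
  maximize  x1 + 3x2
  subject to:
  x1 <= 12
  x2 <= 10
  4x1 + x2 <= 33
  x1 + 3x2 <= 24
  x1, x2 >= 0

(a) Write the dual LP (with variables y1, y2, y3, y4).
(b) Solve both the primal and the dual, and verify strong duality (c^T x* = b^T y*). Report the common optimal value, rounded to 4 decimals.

The standard primal-dual pair for 'max c^T x s.t. A x <= b, x >= 0' is:
  Dual:  min b^T y  s.t.  A^T y >= c,  y >= 0.

So the dual LP is:
  minimize  12y1 + 10y2 + 33y3 + 24y4
  subject to:
    y1 + 4y3 + y4 >= 1
    y2 + y3 + 3y4 >= 3
    y1, y2, y3, y4 >= 0

Solving the primal: x* = (6.8182, 5.7273).
  primal value c^T x* = 24.
Solving the dual: y* = (0, 0, 0, 1).
  dual value b^T y* = 24.
Strong duality: c^T x* = b^T y*. Confirmed.

24


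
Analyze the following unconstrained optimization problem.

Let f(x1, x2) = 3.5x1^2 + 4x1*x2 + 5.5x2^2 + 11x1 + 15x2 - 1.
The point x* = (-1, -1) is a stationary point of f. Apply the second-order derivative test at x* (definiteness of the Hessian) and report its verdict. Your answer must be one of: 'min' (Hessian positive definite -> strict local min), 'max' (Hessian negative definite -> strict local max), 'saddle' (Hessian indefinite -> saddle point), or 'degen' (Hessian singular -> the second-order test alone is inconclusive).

Compute the Hessian H = grad^2 f:
  H = [[7, 4], [4, 11]]
Verify stationarity: grad f(x*) = H x* + g = (0, 0).
Eigenvalues of H: 4.5279, 13.4721.
Both eigenvalues > 0, so H is positive definite -> x* is a strict local min.

min


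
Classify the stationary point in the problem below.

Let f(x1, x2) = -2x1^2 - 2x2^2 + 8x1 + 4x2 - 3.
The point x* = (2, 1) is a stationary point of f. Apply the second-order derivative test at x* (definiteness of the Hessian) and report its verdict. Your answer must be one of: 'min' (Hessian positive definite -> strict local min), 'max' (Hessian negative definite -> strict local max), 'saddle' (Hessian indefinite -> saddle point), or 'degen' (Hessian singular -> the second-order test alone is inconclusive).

Compute the Hessian H = grad^2 f:
  H = [[-4, 0], [0, -4]]
Verify stationarity: grad f(x*) = H x* + g = (0, 0).
Eigenvalues of H: -4, -4.
Both eigenvalues < 0, so H is negative definite -> x* is a strict local max.

max


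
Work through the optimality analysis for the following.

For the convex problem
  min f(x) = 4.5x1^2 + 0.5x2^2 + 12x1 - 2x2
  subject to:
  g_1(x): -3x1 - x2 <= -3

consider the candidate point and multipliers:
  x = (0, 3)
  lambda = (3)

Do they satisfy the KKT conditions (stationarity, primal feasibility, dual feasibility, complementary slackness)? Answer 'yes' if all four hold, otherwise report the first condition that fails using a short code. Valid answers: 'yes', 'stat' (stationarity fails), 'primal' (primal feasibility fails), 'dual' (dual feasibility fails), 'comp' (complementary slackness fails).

Gradient of f: grad f(x) = Q x + c = (12, 1)
Constraint values g_i(x) = a_i^T x - b_i:
  g_1((0, 3)) = 0
Stationarity residual: grad f(x) + sum_i lambda_i a_i = (3, -2)
  -> stationarity FAILS
Primal feasibility (all g_i <= 0): OK
Dual feasibility (all lambda_i >= 0): OK
Complementary slackness (lambda_i * g_i(x) = 0 for all i): OK

Verdict: the first failing condition is stationarity -> stat.

stat


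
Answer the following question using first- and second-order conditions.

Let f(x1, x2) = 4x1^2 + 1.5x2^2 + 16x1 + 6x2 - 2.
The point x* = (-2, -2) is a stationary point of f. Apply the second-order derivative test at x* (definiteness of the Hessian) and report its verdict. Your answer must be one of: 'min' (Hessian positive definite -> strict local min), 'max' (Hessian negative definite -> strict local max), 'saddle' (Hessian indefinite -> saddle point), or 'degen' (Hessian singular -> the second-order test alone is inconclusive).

Compute the Hessian H = grad^2 f:
  H = [[8, 0], [0, 3]]
Verify stationarity: grad f(x*) = H x* + g = (0, 0).
Eigenvalues of H: 3, 8.
Both eigenvalues > 0, so H is positive definite -> x* is a strict local min.

min


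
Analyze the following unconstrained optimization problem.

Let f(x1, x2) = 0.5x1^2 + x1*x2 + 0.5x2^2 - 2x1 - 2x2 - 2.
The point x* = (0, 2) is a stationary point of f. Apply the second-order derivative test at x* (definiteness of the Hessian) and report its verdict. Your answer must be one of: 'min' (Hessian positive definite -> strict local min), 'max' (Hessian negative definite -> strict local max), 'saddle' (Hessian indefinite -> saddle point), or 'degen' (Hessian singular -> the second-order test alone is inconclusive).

Compute the Hessian H = grad^2 f:
  H = [[1, 1], [1, 1]]
Verify stationarity: grad f(x*) = H x* + g = (0, 0).
Eigenvalues of H: 0, 2.
H has a zero eigenvalue (singular; positive semidefinite but not definite), so H is neither positive definite, negative definite, nor indefinite. The second-order test alone is inconclusive -> degen.
(Indeed, f is constant along the null direction of H through x*, so x* is not a strict local extremum.)

degen


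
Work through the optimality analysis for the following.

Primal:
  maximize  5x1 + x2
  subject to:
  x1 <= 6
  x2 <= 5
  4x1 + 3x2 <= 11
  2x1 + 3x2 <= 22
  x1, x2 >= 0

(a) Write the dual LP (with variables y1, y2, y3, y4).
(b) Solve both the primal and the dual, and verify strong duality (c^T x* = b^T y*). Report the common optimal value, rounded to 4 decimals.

The standard primal-dual pair for 'max c^T x s.t. A x <= b, x >= 0' is:
  Dual:  min b^T y  s.t.  A^T y >= c,  y >= 0.

So the dual LP is:
  minimize  6y1 + 5y2 + 11y3 + 22y4
  subject to:
    y1 + 4y3 + 2y4 >= 5
    y2 + 3y3 + 3y4 >= 1
    y1, y2, y3, y4 >= 0

Solving the primal: x* = (2.75, 0).
  primal value c^T x* = 13.75.
Solving the dual: y* = (0, 0, 1.25, 0).
  dual value b^T y* = 13.75.
Strong duality: c^T x* = b^T y*. Confirmed.

13.75


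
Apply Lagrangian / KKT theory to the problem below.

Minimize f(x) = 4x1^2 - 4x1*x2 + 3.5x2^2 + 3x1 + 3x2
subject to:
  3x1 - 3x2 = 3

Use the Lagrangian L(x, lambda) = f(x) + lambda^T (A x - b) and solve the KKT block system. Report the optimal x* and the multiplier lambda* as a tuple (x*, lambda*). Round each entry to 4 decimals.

Form the Lagrangian:
  L(x, lambda) = (1/2) x^T Q x + c^T x + lambda^T (A x - b)
Stationarity (grad_x L = 0): Q x + c + A^T lambda = 0.
Primal feasibility: A x = b.

This gives the KKT block system:
  [ Q   A^T ] [ x     ]   [-c ]
  [ A    0  ] [ lambda ] = [ b ]

Solving the linear system:
  x*      = (-0.4286, -1.4286)
  lambda* = (-1.7619)
  f(x*)   = -0.1429

x* = (-0.4286, -1.4286), lambda* = (-1.7619)


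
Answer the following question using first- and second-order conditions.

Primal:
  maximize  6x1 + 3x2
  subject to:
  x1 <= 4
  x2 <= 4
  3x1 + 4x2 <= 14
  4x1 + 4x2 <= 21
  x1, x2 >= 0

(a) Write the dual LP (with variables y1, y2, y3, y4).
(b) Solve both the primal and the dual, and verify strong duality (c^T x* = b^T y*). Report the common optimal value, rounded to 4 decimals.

The standard primal-dual pair for 'max c^T x s.t. A x <= b, x >= 0' is:
  Dual:  min b^T y  s.t.  A^T y >= c,  y >= 0.

So the dual LP is:
  minimize  4y1 + 4y2 + 14y3 + 21y4
  subject to:
    y1 + 3y3 + 4y4 >= 6
    y2 + 4y3 + 4y4 >= 3
    y1, y2, y3, y4 >= 0

Solving the primal: x* = (4, 0.5).
  primal value c^T x* = 25.5.
Solving the dual: y* = (3.75, 0, 0.75, 0).
  dual value b^T y* = 25.5.
Strong duality: c^T x* = b^T y*. Confirmed.

25.5


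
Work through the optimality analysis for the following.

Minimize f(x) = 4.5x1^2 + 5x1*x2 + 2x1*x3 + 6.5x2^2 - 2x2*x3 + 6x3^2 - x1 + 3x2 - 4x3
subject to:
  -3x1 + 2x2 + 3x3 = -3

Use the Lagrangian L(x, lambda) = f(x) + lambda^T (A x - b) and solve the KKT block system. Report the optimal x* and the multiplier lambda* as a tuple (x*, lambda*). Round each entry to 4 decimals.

Form the Lagrangian:
  L(x, lambda) = (1/2) x^T Q x + c^T x + lambda^T (A x - b)
Stationarity (grad_x L = 0): Q x + c + A^T lambda = 0.
Primal feasibility: A x = b.

This gives the KKT block system:
  [ Q   A^T ] [ x     ]   [-c ]
  [ A    0  ] [ lambda ] = [ b ]

Solving the linear system:
  x*      = (0.6182, -0.5596, -0.0087)
  lambda* = (0.583)
  f(x*)   = -0.2566

x* = (0.6182, -0.5596, -0.0087), lambda* = (0.583)


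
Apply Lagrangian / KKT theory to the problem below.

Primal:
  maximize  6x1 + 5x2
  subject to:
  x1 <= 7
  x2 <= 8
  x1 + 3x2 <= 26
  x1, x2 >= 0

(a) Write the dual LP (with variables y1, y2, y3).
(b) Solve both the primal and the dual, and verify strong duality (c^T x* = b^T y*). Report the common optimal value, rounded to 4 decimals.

The standard primal-dual pair for 'max c^T x s.t. A x <= b, x >= 0' is:
  Dual:  min b^T y  s.t.  A^T y >= c,  y >= 0.

So the dual LP is:
  minimize  7y1 + 8y2 + 26y3
  subject to:
    y1 + y3 >= 6
    y2 + 3y3 >= 5
    y1, y2, y3 >= 0

Solving the primal: x* = (7, 6.3333).
  primal value c^T x* = 73.6667.
Solving the dual: y* = (4.3333, 0, 1.6667).
  dual value b^T y* = 73.6667.
Strong duality: c^T x* = b^T y*. Confirmed.

73.6667


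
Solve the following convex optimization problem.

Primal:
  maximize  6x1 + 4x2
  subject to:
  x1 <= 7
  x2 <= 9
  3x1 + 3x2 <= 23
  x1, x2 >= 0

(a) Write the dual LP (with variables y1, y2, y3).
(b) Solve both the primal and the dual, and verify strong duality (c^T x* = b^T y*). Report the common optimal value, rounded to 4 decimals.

The standard primal-dual pair for 'max c^T x s.t. A x <= b, x >= 0' is:
  Dual:  min b^T y  s.t.  A^T y >= c,  y >= 0.

So the dual LP is:
  minimize  7y1 + 9y2 + 23y3
  subject to:
    y1 + 3y3 >= 6
    y2 + 3y3 >= 4
    y1, y2, y3 >= 0

Solving the primal: x* = (7, 0.6667).
  primal value c^T x* = 44.6667.
Solving the dual: y* = (2, 0, 1.3333).
  dual value b^T y* = 44.6667.
Strong duality: c^T x* = b^T y*. Confirmed.

44.6667


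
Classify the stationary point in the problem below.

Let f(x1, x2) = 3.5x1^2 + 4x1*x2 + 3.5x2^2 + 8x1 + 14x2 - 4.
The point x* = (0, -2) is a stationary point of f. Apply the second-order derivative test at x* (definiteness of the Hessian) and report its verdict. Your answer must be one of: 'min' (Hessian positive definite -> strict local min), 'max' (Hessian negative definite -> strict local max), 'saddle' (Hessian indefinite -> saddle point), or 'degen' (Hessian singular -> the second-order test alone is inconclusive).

Compute the Hessian H = grad^2 f:
  H = [[7, 4], [4, 7]]
Verify stationarity: grad f(x*) = H x* + g = (0, 0).
Eigenvalues of H: 3, 11.
Both eigenvalues > 0, so H is positive definite -> x* is a strict local min.

min


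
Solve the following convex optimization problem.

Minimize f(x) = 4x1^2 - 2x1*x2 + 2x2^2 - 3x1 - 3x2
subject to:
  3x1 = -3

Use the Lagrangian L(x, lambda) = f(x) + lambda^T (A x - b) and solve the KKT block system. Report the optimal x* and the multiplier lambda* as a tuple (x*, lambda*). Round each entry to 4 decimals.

Form the Lagrangian:
  L(x, lambda) = (1/2) x^T Q x + c^T x + lambda^T (A x - b)
Stationarity (grad_x L = 0): Q x + c + A^T lambda = 0.
Primal feasibility: A x = b.

This gives the KKT block system:
  [ Q   A^T ] [ x     ]   [-c ]
  [ A    0  ] [ lambda ] = [ b ]

Solving the linear system:
  x*      = (-1, 0.25)
  lambda* = (3.8333)
  f(x*)   = 6.875

x* = (-1, 0.25), lambda* = (3.8333)


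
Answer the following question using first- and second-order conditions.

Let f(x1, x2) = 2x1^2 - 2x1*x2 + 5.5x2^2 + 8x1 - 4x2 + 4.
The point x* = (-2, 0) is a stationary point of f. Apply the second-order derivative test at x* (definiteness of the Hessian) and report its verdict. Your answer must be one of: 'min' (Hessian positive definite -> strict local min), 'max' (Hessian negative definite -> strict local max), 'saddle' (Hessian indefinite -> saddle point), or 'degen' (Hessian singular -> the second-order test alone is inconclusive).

Compute the Hessian H = grad^2 f:
  H = [[4, -2], [-2, 11]]
Verify stationarity: grad f(x*) = H x* + g = (0, 0).
Eigenvalues of H: 3.4689, 11.5311.
Both eigenvalues > 0, so H is positive definite -> x* is a strict local min.

min


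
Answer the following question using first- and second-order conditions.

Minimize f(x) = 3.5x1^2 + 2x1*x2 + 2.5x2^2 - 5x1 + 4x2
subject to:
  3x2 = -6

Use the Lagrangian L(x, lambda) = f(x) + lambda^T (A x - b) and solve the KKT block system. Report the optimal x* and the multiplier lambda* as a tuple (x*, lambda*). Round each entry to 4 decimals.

Form the Lagrangian:
  L(x, lambda) = (1/2) x^T Q x + c^T x + lambda^T (A x - b)
Stationarity (grad_x L = 0): Q x + c + A^T lambda = 0.
Primal feasibility: A x = b.

This gives the KKT block system:
  [ Q   A^T ] [ x     ]   [-c ]
  [ A    0  ] [ lambda ] = [ b ]

Solving the linear system:
  x*      = (1.2857, -2)
  lambda* = (1.1429)
  f(x*)   = -3.7857

x* = (1.2857, -2), lambda* = (1.1429)


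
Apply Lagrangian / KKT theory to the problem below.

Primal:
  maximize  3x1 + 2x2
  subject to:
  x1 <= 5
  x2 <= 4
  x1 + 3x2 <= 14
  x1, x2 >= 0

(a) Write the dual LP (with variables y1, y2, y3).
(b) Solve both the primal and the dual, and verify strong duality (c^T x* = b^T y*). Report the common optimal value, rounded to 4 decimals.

The standard primal-dual pair for 'max c^T x s.t. A x <= b, x >= 0' is:
  Dual:  min b^T y  s.t.  A^T y >= c,  y >= 0.

So the dual LP is:
  minimize  5y1 + 4y2 + 14y3
  subject to:
    y1 + y3 >= 3
    y2 + 3y3 >= 2
    y1, y2, y3 >= 0

Solving the primal: x* = (5, 3).
  primal value c^T x* = 21.
Solving the dual: y* = (2.3333, 0, 0.6667).
  dual value b^T y* = 21.
Strong duality: c^T x* = b^T y*. Confirmed.

21


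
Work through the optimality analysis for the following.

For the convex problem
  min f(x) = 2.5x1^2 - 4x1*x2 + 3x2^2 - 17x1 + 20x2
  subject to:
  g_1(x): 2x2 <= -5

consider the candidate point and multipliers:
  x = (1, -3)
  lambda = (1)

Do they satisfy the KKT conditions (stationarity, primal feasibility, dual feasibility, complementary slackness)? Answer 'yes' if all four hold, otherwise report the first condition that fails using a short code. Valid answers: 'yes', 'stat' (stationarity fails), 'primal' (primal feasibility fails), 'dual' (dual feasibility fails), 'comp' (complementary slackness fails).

Gradient of f: grad f(x) = Q x + c = (0, -2)
Constraint values g_i(x) = a_i^T x - b_i:
  g_1((1, -3)) = -1
Stationarity residual: grad f(x) + sum_i lambda_i a_i = (0, 0)
  -> stationarity OK
Primal feasibility (all g_i <= 0): OK
Dual feasibility (all lambda_i >= 0): OK
Complementary slackness (lambda_i * g_i(x) = 0 for all i): FAILS

Verdict: the first failing condition is complementary_slackness -> comp.

comp


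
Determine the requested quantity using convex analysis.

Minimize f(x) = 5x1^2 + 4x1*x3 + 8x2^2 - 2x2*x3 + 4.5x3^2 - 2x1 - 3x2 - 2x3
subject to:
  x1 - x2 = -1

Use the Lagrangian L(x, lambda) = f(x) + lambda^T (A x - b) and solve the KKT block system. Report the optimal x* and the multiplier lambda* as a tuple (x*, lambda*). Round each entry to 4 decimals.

Form the Lagrangian:
  L(x, lambda) = (1/2) x^T Q x + c^T x + lambda^T (A x - b)
Stationarity (grad_x L = 0): Q x + c + A^T lambda = 0.
Primal feasibility: A x = b.

This gives the KKT block system:
  [ Q   A^T ] [ x     ]   [-c ]
  [ A    0  ] [ lambda ] = [ b ]

Solving the linear system:
  x*      = (-0.4652, 0.5348, 0.5478)
  lambda* = (4.4609)
  f(x*)   = 1.3457

x* = (-0.4652, 0.5348, 0.5478), lambda* = (4.4609)


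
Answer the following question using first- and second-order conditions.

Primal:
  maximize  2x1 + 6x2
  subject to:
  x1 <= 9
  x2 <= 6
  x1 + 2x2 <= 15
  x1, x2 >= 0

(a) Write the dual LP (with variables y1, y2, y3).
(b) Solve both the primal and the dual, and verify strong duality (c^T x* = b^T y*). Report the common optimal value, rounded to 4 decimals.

The standard primal-dual pair for 'max c^T x s.t. A x <= b, x >= 0' is:
  Dual:  min b^T y  s.t.  A^T y >= c,  y >= 0.

So the dual LP is:
  minimize  9y1 + 6y2 + 15y3
  subject to:
    y1 + y3 >= 2
    y2 + 2y3 >= 6
    y1, y2, y3 >= 0

Solving the primal: x* = (3, 6).
  primal value c^T x* = 42.
Solving the dual: y* = (0, 2, 2).
  dual value b^T y* = 42.
Strong duality: c^T x* = b^T y*. Confirmed.

42


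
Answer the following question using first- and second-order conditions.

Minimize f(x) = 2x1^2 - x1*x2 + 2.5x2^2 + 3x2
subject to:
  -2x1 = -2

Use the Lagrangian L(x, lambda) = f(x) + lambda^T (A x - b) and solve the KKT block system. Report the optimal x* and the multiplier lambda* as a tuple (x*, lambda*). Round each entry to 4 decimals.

Form the Lagrangian:
  L(x, lambda) = (1/2) x^T Q x + c^T x + lambda^T (A x - b)
Stationarity (grad_x L = 0): Q x + c + A^T lambda = 0.
Primal feasibility: A x = b.

This gives the KKT block system:
  [ Q   A^T ] [ x     ]   [-c ]
  [ A    0  ] [ lambda ] = [ b ]

Solving the linear system:
  x*      = (1, -0.4)
  lambda* = (2.2)
  f(x*)   = 1.6

x* = (1, -0.4), lambda* = (2.2)


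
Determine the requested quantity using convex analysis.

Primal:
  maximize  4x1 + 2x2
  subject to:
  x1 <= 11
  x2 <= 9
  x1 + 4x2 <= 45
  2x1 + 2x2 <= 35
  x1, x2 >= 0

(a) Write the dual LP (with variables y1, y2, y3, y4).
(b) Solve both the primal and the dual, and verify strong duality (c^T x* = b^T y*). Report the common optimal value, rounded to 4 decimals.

The standard primal-dual pair for 'max c^T x s.t. A x <= b, x >= 0' is:
  Dual:  min b^T y  s.t.  A^T y >= c,  y >= 0.

So the dual LP is:
  minimize  11y1 + 9y2 + 45y3 + 35y4
  subject to:
    y1 + y3 + 2y4 >= 4
    y2 + 4y3 + 2y4 >= 2
    y1, y2, y3, y4 >= 0

Solving the primal: x* = (11, 6.5).
  primal value c^T x* = 57.
Solving the dual: y* = (2, 0, 0, 1).
  dual value b^T y* = 57.
Strong duality: c^T x* = b^T y*. Confirmed.

57


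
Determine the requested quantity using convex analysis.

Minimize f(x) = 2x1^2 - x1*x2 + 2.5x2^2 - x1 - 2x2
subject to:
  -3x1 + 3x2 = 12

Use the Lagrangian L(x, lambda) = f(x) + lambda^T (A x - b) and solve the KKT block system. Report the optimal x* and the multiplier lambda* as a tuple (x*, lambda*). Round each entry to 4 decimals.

Form the Lagrangian:
  L(x, lambda) = (1/2) x^T Q x + c^T x + lambda^T (A x - b)
Stationarity (grad_x L = 0): Q x + c + A^T lambda = 0.
Primal feasibility: A x = b.

This gives the KKT block system:
  [ Q   A^T ] [ x     ]   [-c ]
  [ A    0  ] [ lambda ] = [ b ]

Solving the linear system:
  x*      = (-1.8571, 2.1429)
  lambda* = (-3.5238)
  f(x*)   = 19.9286

x* = (-1.8571, 2.1429), lambda* = (-3.5238)


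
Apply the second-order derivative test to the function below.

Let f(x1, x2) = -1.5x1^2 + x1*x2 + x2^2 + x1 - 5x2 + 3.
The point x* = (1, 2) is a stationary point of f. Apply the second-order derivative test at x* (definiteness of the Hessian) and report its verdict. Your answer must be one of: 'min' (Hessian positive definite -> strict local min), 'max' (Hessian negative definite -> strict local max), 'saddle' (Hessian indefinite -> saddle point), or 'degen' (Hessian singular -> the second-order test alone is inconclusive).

Compute the Hessian H = grad^2 f:
  H = [[-3, 1], [1, 2]]
Verify stationarity: grad f(x*) = H x* + g = (0, 0).
Eigenvalues of H: -3.1926, 2.1926.
Eigenvalues have mixed signs, so H is indefinite -> x* is a saddle point.

saddle


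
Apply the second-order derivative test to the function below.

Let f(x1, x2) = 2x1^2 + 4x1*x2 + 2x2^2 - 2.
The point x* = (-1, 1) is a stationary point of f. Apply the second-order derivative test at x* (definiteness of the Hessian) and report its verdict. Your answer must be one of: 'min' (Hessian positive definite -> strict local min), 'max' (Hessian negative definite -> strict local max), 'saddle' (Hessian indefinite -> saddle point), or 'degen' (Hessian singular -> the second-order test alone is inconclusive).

Compute the Hessian H = grad^2 f:
  H = [[4, 4], [4, 4]]
Verify stationarity: grad f(x*) = H x* + g = (0, 0).
Eigenvalues of H: 0, 8.
H has a zero eigenvalue (singular; positive semidefinite but not definite), so H is neither positive definite, negative definite, nor indefinite. The second-order test alone is inconclusive -> degen.
(Indeed, f is constant along the null direction of H through x*, so x* is not a strict local extremum.)

degen


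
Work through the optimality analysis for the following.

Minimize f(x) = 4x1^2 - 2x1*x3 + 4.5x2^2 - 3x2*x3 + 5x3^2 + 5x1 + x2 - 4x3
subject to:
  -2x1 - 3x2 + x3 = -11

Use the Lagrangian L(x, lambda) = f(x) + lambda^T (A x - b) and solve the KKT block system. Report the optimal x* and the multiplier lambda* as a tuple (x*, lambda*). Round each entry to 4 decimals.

Form the Lagrangian:
  L(x, lambda) = (1/2) x^T Q x + c^T x + lambda^T (A x - b)
Stationarity (grad_x L = 0): Q x + c + A^T lambda = 0.
Primal feasibility: A x = b.

This gives the KKT block system:
  [ Q   A^T ] [ x     ]   [-c ]
  [ A    0  ] [ lambda ] = [ b ]

Solving the linear system:
  x*      = (1.5994, 2.8547, 0.7628)
  lambda* = (8.1346)
  f(x*)   = 48.6405

x* = (1.5994, 2.8547, 0.7628), lambda* = (8.1346)


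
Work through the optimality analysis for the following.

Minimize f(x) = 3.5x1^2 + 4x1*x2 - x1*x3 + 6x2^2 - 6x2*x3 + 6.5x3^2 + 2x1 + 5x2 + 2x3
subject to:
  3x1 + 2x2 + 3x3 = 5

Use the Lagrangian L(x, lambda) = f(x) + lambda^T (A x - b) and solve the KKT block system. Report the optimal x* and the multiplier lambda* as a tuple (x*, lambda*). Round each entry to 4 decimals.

Form the Lagrangian:
  L(x, lambda) = (1/2) x^T Q x + c^T x + lambda^T (A x - b)
Stationarity (grad_x L = 0): Q x + c + A^T lambda = 0.
Primal feasibility: A x = b.

This gives the KKT block system:
  [ Q   A^T ] [ x     ]   [-c ]
  [ A    0  ] [ lambda ] = [ b ]

Solving the linear system:
  x*      = (1.0333, 0.031, 0.6126)
  lambda* = (-2.9149)
  f(x*)   = 9.0109

x* = (1.0333, 0.031, 0.6126), lambda* = (-2.9149)


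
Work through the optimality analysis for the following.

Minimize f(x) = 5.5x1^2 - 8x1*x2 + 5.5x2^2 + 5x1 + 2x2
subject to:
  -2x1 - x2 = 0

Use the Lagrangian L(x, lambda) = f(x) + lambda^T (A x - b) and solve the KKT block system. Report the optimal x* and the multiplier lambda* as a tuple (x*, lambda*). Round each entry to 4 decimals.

Form the Lagrangian:
  L(x, lambda) = (1/2) x^T Q x + c^T x + lambda^T (A x - b)
Stationarity (grad_x L = 0): Q x + c + A^T lambda = 0.
Primal feasibility: A x = b.

This gives the KKT block system:
  [ Q   A^T ] [ x     ]   [-c ]
  [ A    0  ] [ lambda ] = [ b ]

Solving the linear system:
  x*      = (-0.0115, 0.023)
  lambda* = (2.3448)
  f(x*)   = -0.0057

x* = (-0.0115, 0.023), lambda* = (2.3448)


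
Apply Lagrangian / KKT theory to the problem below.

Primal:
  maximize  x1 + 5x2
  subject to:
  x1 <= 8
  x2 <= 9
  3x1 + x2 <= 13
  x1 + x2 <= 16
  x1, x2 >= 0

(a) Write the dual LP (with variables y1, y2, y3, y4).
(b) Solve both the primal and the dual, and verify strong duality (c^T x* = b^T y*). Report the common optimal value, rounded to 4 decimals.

The standard primal-dual pair for 'max c^T x s.t. A x <= b, x >= 0' is:
  Dual:  min b^T y  s.t.  A^T y >= c,  y >= 0.

So the dual LP is:
  minimize  8y1 + 9y2 + 13y3 + 16y4
  subject to:
    y1 + 3y3 + y4 >= 1
    y2 + y3 + y4 >= 5
    y1, y2, y3, y4 >= 0

Solving the primal: x* = (1.3333, 9).
  primal value c^T x* = 46.3333.
Solving the dual: y* = (0, 4.6667, 0.3333, 0).
  dual value b^T y* = 46.3333.
Strong duality: c^T x* = b^T y*. Confirmed.

46.3333


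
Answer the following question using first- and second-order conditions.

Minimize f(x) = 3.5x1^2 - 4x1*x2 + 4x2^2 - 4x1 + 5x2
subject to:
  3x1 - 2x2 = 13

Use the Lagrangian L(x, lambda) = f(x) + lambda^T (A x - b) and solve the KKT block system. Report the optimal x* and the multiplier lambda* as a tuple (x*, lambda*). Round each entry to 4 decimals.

Form the Lagrangian:
  L(x, lambda) = (1/2) x^T Q x + c^T x + lambda^T (A x - b)
Stationarity (grad_x L = 0): Q x + c + A^T lambda = 0.
Primal feasibility: A x = b.

This gives the KKT block system:
  [ Q   A^T ] [ x     ]   [-c ]
  [ A    0  ] [ lambda ] = [ b ]

Solving the linear system:
  x*      = (3.7308, -0.9038)
  lambda* = (-8.5769)
  f(x*)   = 46.0288

x* = (3.7308, -0.9038), lambda* = (-8.5769)


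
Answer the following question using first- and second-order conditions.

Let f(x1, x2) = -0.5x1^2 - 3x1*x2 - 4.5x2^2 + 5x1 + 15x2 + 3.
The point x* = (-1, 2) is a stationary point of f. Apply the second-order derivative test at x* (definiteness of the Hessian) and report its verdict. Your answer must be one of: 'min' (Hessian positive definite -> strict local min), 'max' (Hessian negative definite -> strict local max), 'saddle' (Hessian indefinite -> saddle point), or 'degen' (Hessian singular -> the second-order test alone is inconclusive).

Compute the Hessian H = grad^2 f:
  H = [[-1, -3], [-3, -9]]
Verify stationarity: grad f(x*) = H x* + g = (0, 0).
Eigenvalues of H: -10, 0.
H has a zero eigenvalue (singular; negative semidefinite but not definite), so H is neither positive definite, negative definite, nor indefinite. The second-order test alone is inconclusive -> degen.
(Indeed, f is constant along the null direction of H through x*, so x* is not a strict local extremum.)

degen


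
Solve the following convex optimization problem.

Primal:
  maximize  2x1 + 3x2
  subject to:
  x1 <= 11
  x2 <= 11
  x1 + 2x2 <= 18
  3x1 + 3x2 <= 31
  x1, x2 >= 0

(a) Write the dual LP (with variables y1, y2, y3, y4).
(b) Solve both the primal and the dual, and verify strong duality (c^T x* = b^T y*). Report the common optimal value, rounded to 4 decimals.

The standard primal-dual pair for 'max c^T x s.t. A x <= b, x >= 0' is:
  Dual:  min b^T y  s.t.  A^T y >= c,  y >= 0.

So the dual LP is:
  minimize  11y1 + 11y2 + 18y3 + 31y4
  subject to:
    y1 + y3 + 3y4 >= 2
    y2 + 2y3 + 3y4 >= 3
    y1, y2, y3, y4 >= 0

Solving the primal: x* = (2.6667, 7.6667).
  primal value c^T x* = 28.3333.
Solving the dual: y* = (0, 0, 1, 0.3333).
  dual value b^T y* = 28.3333.
Strong duality: c^T x* = b^T y*. Confirmed.

28.3333


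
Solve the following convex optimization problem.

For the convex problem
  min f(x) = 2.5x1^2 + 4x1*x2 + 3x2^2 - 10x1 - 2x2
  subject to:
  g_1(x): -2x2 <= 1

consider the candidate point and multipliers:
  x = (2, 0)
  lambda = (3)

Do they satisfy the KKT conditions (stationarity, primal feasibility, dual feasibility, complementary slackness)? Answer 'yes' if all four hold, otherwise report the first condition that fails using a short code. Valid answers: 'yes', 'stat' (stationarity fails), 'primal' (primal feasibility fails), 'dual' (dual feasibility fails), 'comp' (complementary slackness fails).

Gradient of f: grad f(x) = Q x + c = (0, 6)
Constraint values g_i(x) = a_i^T x - b_i:
  g_1((2, 0)) = -1
Stationarity residual: grad f(x) + sum_i lambda_i a_i = (0, 0)
  -> stationarity OK
Primal feasibility (all g_i <= 0): OK
Dual feasibility (all lambda_i >= 0): OK
Complementary slackness (lambda_i * g_i(x) = 0 for all i): FAILS

Verdict: the first failing condition is complementary_slackness -> comp.

comp


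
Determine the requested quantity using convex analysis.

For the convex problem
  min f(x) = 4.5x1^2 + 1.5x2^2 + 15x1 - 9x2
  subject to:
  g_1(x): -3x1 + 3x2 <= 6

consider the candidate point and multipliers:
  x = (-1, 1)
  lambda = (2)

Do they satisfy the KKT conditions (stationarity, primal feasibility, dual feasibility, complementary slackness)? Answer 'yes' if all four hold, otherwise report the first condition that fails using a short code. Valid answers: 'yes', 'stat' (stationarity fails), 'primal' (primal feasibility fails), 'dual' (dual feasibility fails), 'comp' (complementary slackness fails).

Gradient of f: grad f(x) = Q x + c = (6, -6)
Constraint values g_i(x) = a_i^T x - b_i:
  g_1((-1, 1)) = 0
Stationarity residual: grad f(x) + sum_i lambda_i a_i = (0, 0)
  -> stationarity OK
Primal feasibility (all g_i <= 0): OK
Dual feasibility (all lambda_i >= 0): OK
Complementary slackness (lambda_i * g_i(x) = 0 for all i): OK

Verdict: yes, KKT holds.

yes
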